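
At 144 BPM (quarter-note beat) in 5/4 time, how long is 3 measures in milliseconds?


Let's work it out.
Quarter-note beat duration = 60000 / 144 ms
Beats per measure (5/4) = 5
One measure = 5 × 60000 / 144 = 300000 / 144 ms
3 measures = 3 × 300000 / 144 = 900000 / 144
= 6250.0 ms


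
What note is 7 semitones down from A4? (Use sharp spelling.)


A4: chromatic position 9 in octave 4 → absolute = 4×12 + 9 = 57
Transpose down 7: 57 - 7 = 50
50 = 4×12 + 2 → D in octave 4
Result = D4


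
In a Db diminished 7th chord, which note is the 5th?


Diminished 7th chord = root + minor 3rd + diminished 5th + diminished 7th
Seventh chords stack in thirds, so the letter names are D-F-A-C
Root: Db
Minor 3rd above Db: Fb
Diminished 5th above Db: Abb
Diminished 7th above Db: Cbb
The 5th = Abb


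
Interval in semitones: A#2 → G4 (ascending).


Absolute semitone position = octave×12 + chromatic position
A#2: 2×12 + 10 = 34
G4: 4×12 + 7 = 55
Difference = 55 - 34 = 21
= 21 semitones


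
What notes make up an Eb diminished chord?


Step by step:
Diminished triad = root + minor 3rd (3 semitones) + diminished 5th (6 semitones)
A triad on Eb stacks thirds, so the chord tones use letter names E-G-B
Root: Eb
Minor 3rd above Eb: Gb
Diminished 5th above Eb: Bbb
Chord = Eb Gb Bbb


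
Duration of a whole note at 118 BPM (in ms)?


One quarter-note beat = 60000 / BPM = 60000 / 118 ms
Whole note = 4 × quarter note
Duration = 4 × 60000 / 118 = 240000 / 118
= 2033.9 ms


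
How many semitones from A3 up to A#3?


Reasoning:
Absolute semitone position = octave×12 + chromatic position
A3: 3×12 + 9 = 45
A#3: 3×12 + 10 = 46
Difference = 46 - 45 = 1
= 1 semitone


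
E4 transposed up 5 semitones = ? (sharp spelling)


Reasoning:
E4: chromatic position 4 in octave 4 → absolute = 4×12 + 4 = 52
Transpose up 5: 52 + 5 = 57
57 = 4×12 + 9 → A in octave 4
Result = A4


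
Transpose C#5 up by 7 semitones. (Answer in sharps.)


Reasoning:
C#5: chromatic position 1 in octave 5 → absolute = 5×12 + 1 = 61
Transpose up 7: 61 + 7 = 68
68 = 5×12 + 8 → G# in octave 5
Result = G#5


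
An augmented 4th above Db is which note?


Working:
A 4th spans 4 letter names, so from D we land on G
An augmented 4th = 6 semitones above Db
Spell G at that pitch: G
= G


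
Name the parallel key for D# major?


Working:
Parallel keys share the same tonic but differ in mode
D# major → parallel is D# minor
= D# minor


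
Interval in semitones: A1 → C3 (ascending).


Absolute semitone position = octave×12 + chromatic position
A1: 1×12 + 9 = 21
C3: 3×12 + 0 = 36
Difference = 36 - 21 = 15
= 15 semitones


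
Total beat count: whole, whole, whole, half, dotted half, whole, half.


Beat values:
  whole = 4 beats
  whole = 4 beats
  whole = 4 beats
  half = 2 beats
  dotted half = 3 beats
  whole = 4 beats
  half = 2 beats
Sum = 4 + 4 + 4 + 2 + 3 + 4 + 2
= 23 beats


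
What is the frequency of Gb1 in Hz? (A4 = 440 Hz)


f = 440 × 2^(n/12) where n = semitones from A4
Gb1: -39 semitones from A4
f = 440 × 2^(-39/12)
f = 46.25 Hz


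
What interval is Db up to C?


Working:
Letter names: D → C spans 7 letter names → a 7th
Semitones: Db → C = 11 half-steps
A 7th of 11 semitones is a major 7th
= major 7th


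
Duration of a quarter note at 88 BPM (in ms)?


Reasoning:
One quarter-note beat = 60000 / BPM = 60000 / 88 ms
Duration = 60000 / 88
= 681.8 ms


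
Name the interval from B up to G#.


Step by step:
Letter names: B → G spans 6 letter names → a 6th
Semitones: B → G# = 9 half-steps
A 6th of 9 semitones is a major 6th
= major 6th


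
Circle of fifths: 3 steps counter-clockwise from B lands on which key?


Solution.
Each counter-clockwise step moves down a perfect 5th (= up a perfect 4th)
From B: B → E → A → D
= D


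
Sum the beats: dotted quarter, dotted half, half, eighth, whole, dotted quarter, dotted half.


Let's work it out.
Beat values:
  dotted quarter = 1.5 beats
  dotted half = 3 beats
  half = 2 beats
  eighth = 0.5 beats
  whole = 4 beats
  dotted quarter = 1.5 beats
  dotted half = 3 beats
Sum = 1.5 + 3 + 2 + 0.5 + 4 + 1.5 + 3
= 15.5 beats


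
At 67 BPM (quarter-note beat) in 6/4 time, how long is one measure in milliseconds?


Solution.
Quarter-note beat duration = 60000 / 67 ms
Beats per measure (6/4) = 6
One measure = 6 × 60000 / 67 = 360000 / 67 ms
= 5373.1 ms


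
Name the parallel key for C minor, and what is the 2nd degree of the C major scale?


Working:
Parallel keys share the same tonic but differ in mode
C minor → parallel is C major
C major scale: C D E F G A B
= C major; 2nd degree = D


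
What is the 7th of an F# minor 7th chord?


Reasoning:
Minor 7th chord = root + minor 3rd + perfect 5th + minor 7th
Seventh chords stack in thirds, so the letter names are F-A-C-E
Root: F#
Minor 3rd above F#: A
Perfect 5th above F#: C#
Minor 7th above F#: E
The 7th = E


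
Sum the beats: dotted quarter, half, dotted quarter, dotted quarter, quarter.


Let's work it out.
Beat values:
  dotted quarter = 1.5 beats
  half = 2 beats
  dotted quarter = 1.5 beats
  dotted quarter = 1.5 beats
  quarter = 1 beat
Sum = 1.5 + 2 + 1.5 + 1.5 + 1
= 7.5 beats


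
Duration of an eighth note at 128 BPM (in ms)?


Let's work it out.
One quarter-note beat = 60000 / BPM = 60000 / 128 ms
Eighth note = 1/2 × quarter note
Duration = 1/2 × 60000 / 128 = 30000 / 128
= 234.4 ms


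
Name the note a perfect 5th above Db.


Step by step:
A 5th spans 5 letter names, so from D we land on A
A perfect 5th = 7 semitones above Db
Spell A at that pitch: Ab
= Ab


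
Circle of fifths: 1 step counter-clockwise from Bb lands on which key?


Each counter-clockwise step moves down a perfect 5th (= up a perfect 4th)
From Bb: Bb → Eb
= Eb


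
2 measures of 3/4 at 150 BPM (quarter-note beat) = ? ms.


Quarter-note beat duration = 60000 / 150 ms
Beats per measure (3/4) = 3
One measure = 3 × 60000 / 150 = 180000 / 150 ms
2 measures = 2 × 180000 / 150 = 360000 / 150
= 2400.0 ms


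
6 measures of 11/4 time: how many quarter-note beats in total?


Reasoning:
Time signature 11/4: the bottom number 4 means the quarter note gets one count
The top number 11 means 11 quarter-note beats per measure
Total = 11 × 6 measures
= 66 quarter-note beats


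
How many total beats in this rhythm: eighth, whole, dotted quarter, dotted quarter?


Reasoning:
Beat values:
  eighth = 0.5 beats
  whole = 4 beats
  dotted quarter = 1.5 beats
  dotted quarter = 1.5 beats
Sum = 0.5 + 4 + 1.5 + 1.5
= 7.5 beats


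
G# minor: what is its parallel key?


Reasoning:
Parallel keys share the same tonic but differ in mode
G# minor → parallel is G# major
= G# major


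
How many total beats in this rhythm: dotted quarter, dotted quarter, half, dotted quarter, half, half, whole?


Reasoning:
Beat values:
  dotted quarter = 1.5 beats
  dotted quarter = 1.5 beats
  half = 2 beats
  dotted quarter = 1.5 beats
  half = 2 beats
  half = 2 beats
  whole = 4 beats
Sum = 1.5 + 1.5 + 2 + 1.5 + 2 + 2 + 4
= 14.5 beats


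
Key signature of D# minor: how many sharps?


Sharp minor keys follow the circle of fifths: A(0), E(1), B(2), F#(3), C#(4), G#(5), D#(6), A#(7)
D# minor has 6 sharps
Order of sharps: F# C# G# D# A# E# B# → first 6: F#, C#, G#, D#, A#, E#
= 6 sharps


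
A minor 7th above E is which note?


Solution.
A 7th spans 7 letter names, so from E we land on D
A minor 7th = 10 semitones above E
Spell D at that pitch: D
= D


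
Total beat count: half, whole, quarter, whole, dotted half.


Beat values:
  half = 2 beats
  whole = 4 beats
  quarter = 1 beat
  whole = 4 beats
  dotted half = 3 beats
Sum = 2 + 4 + 1 + 4 + 3
= 14 beats


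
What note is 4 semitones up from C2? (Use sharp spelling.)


Let's work it out.
C2: chromatic position 0 in octave 2 → absolute = 2×12 + 0 = 24
Transpose up 4: 24 + 4 = 28
28 = 2×12 + 4 → E in octave 2
Result = E2


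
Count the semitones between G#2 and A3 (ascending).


Let's work it out.
Absolute semitone position = octave×12 + chromatic position
G#2: 2×12 + 8 = 32
A3: 3×12 + 9 = 45
Difference = 45 - 32 = 13
= 13 semitones


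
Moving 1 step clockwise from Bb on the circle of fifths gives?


Reasoning:
Each clockwise step on the circle of fifths moves up a perfect 5th
From Bb: Bb → F
= F


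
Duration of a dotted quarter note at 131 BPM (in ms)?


Let's work it out.
One quarter-note beat = 60000 / BPM = 60000 / 131 ms
Dotted quarter note = 3/2 × quarter note
Duration = 3/2 × 60000 / 131 = 90000 / 131
= 687.0 ms


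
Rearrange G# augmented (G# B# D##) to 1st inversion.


Step by step:
Root position: G# B# D##
1st inversion: move root up an octave
Bass note: B#
Notes (bottom to top) = B# D## G#


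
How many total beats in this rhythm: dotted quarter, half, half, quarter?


Beat values:
  dotted quarter = 1.5 beats
  half = 2 beats
  half = 2 beats
  quarter = 1 beat
Sum = 1.5 + 2 + 2 + 1
= 6.5 beats


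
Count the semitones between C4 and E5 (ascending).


Absolute semitone position = octave×12 + chromatic position
C4: 4×12 + 0 = 48
E5: 5×12 + 4 = 64
Difference = 64 - 48 = 16
= 16 semitones


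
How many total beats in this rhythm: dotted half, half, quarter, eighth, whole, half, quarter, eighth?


Beat values:
  dotted half = 3 beats
  half = 2 beats
  quarter = 1 beat
  eighth = 0.5 beats
  whole = 4 beats
  half = 2 beats
  quarter = 1 beat
  eighth = 0.5 beats
Sum = 3 + 2 + 1 + 0.5 + 4 + 2 + 1 + 0.5
= 14 beats


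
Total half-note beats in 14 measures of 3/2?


Let's work it out.
Time signature 3/2: the bottom number 2 means the half note gets one count
The top number 3 means 3 half-note beats per measure
Total = 3 × 14 measures
= 42 half-note beats


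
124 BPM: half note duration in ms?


One quarter-note beat = 60000 / BPM = 60000 / 124 ms
Half note = 2 × quarter note
Duration = 2 × 60000 / 124 = 120000 / 124
= 967.7 ms


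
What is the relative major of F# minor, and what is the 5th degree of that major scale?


Reasoning:
The relative major shares the key signature and is a minor 3rd above the minor tonic
A minor 3rd above F# is A
→ relative major of F# minor is A major
A major scale: A B C# D E F# G#
= A major; 5th degree = E


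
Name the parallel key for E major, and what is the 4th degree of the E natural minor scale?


Solution.
Parallel keys share the same tonic but differ in mode
E major → parallel is E minor
E natural minor scale: E F# G A B C D
= E minor; 4th degree = A


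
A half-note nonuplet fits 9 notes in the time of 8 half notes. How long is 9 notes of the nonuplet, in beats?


Step by step:
Nonuplet: 9 notes occupy the space of 8 half notes
Space = 8 × 2 = 16 beats
Each nonuplet note = 16 / 9 = 16/9 beats
9 notes = 9 × 16/9 = 16
= 16 beats


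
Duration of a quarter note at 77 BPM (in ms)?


One quarter-note beat = 60000 / BPM = 60000 / 77 ms
Duration = 60000 / 77
= 779.2 ms


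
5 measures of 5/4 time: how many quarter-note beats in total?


Solution.
Time signature 5/4: the bottom number 4 means the quarter note gets one count
The top number 5 means 5 quarter-note beats per measure
Total = 5 × 5 measures
= 25 quarter-note beats


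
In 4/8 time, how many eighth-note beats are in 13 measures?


Let's work it out.
Time signature 4/8: the bottom number 8 means the eighth note gets one count
The top number 4 means 4 eighth-note beats per measure
Total = 4 × 13 measures
= 52 eighth-note beats


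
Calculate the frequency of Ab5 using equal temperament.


f = 440 × 2^(n/12) where n = semitones from A4
Ab5: 11 semitones from A4
f = 440 × 2^(11/12)
f = 830.61 Hz


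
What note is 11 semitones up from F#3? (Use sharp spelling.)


Let's work it out.
F#3: chromatic position 6 in octave 3 → absolute = 3×12 + 6 = 42
Transpose up 11: 42 + 11 = 53
53 = 4×12 + 5 → F in octave 4
Result = F4


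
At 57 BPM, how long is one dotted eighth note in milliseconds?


Let's work it out.
One quarter-note beat = 60000 / BPM = 60000 / 57 ms
Dotted eighth note = 3/4 × quarter note
Duration = 3/4 × 60000 / 57 = 45000 / 57
= 789.5 ms


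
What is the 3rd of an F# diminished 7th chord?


Working:
Diminished 7th chord = root + minor 3rd + diminished 5th + diminished 7th
Seventh chords stack in thirds, so the letter names are F-A-C-E
Root: F#
Minor 3rd above F#: A
Diminished 5th above F#: C
Diminished 7th above F#: Eb
The 3rd = A


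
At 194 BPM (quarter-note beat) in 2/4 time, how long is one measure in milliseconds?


Quarter-note beat duration = 60000 / 194 ms
Beats per measure (2/4) = 2
One measure = 2 × 60000 / 194 = 120000 / 194 ms
= 618.6 ms


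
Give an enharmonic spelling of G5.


Step by step:
Enharmonic notes sound the same pitch but are spelled with different letter names
G and F## name the same pitch class
= F##5


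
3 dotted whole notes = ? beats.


Base whole note = 4 beats
Dot 1 adds half the previous value: +2
One dotted whole = 4 + 2 = 6
3 of them = 3 × 6 = 18
= 18 beats


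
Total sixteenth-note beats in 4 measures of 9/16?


Reasoning:
Time signature 9/16: the bottom number 16 means the sixteenth note gets one count
The top number 9 means 9 sixteenth-note beats per measure
Total = 9 × 4 measures
= 36 sixteenth-note beats


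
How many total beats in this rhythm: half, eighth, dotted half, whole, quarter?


Let's work it out.
Beat values:
  half = 2 beats
  eighth = 0.5 beats
  dotted half = 3 beats
  whole = 4 beats
  quarter = 1 beat
Sum = 2 + 0.5 + 3 + 4 + 1
= 10.5 beats


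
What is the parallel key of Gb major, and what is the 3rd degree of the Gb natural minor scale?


Let's work it out.
Parallel keys share the same tonic but differ in mode
Gb major → parallel is Gb minor
Gb natural minor scale: Gb Ab Bbb Cb Db Ebb Fb
= Gb minor; 3rd degree = Bbb


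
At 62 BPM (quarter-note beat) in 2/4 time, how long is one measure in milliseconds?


Quarter-note beat duration = 60000 / 62 ms
Beats per measure (2/4) = 2
One measure = 2 × 60000 / 62 = 120000 / 62 ms
= 1935.5 ms


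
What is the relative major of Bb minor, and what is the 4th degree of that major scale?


Solution.
The relative major shares the key signature and is a minor 3rd above the minor tonic
A minor 3rd above Bb is Db
→ relative major of Bb minor is Db major
Db major scale: Db Eb F Gb Ab Bb C
= Db major; 4th degree = Gb


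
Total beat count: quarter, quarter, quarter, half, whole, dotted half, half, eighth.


Step by step:
Beat values:
  quarter = 1 beat
  quarter = 1 beat
  quarter = 1 beat
  half = 2 beats
  whole = 4 beats
  dotted half = 3 beats
  half = 2 beats
  eighth = 0.5 beats
Sum = 1 + 1 + 1 + 2 + 4 + 3 + 2 + 0.5
= 14.5 beats


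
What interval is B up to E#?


Step by step:
Letter names: B → E spans 4 letter names → a 4th
Semitones: B → E# = 6 half-steps
A 4th of 6 semitones is an augmented 4th
= augmented 4th


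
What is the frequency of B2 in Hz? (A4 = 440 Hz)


Working:
f = 440 × 2^(n/12) where n = semitones from A4
B2: -22 semitones from A4
f = 440 × 2^(-22/12)
f = 123.47 Hz


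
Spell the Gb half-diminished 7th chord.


Working:
Half-diminished 7th chord = root + minor 3rd + diminished 5th + minor 7th
Seventh chords stack in thirds, so the letter names are G-B-D-F
Root: Gb
Minor 3rd above Gb: Bbb
Diminished 5th above Gb: Dbb
Minor 7th above Gb: Fb
Chord = Gb Bbb Dbb Fb


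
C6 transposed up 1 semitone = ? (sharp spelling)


Solution.
C6: chromatic position 0 in octave 6 → absolute = 6×12 + 0 = 72
Transpose up 1: 72 + 1 = 73
73 = 6×12 + 1 → C# in octave 6
Result = C#6


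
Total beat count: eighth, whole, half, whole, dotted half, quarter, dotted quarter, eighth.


Step by step:
Beat values:
  eighth = 0.5 beats
  whole = 4 beats
  half = 2 beats
  whole = 4 beats
  dotted half = 3 beats
  quarter = 1 beat
  dotted quarter = 1.5 beats
  eighth = 0.5 beats
Sum = 0.5 + 4 + 2 + 4 + 3 + 1 + 1.5 + 0.5
= 16.5 beats


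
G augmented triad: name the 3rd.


Step by step:
Augmented triad = root + major 3rd (4 semitones) + augmented 5th (8 semitones)
A triad on G stacks thirds, so the chord tones use letter names G-B-D
Root: G
Major 3rd above G: B
Augmented 5th above G: D#
The 3rd = B


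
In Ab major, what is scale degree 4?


Step by step:
Major scale pattern: W-W-H-W-W-W-H (2-2-1-2-2-2-1 semitones)
Starting from Ab:
  Ab + 2 semitones → Bb
  Bb + 2 semitones → C
  C + 1 semitone → Db
  Db + 2 semitones → Eb
  Eb + 2 semitones → F
  F + 2 semitones → G
  G + 1 semitone → Ab
Scale: Ab Bb C Db Eb F G
Degree 4 = Db


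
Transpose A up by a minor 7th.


Working:
minor 7th: 7 letter names, 10 semitones
Letter: A + 6 → G
Pitch: A + 10 semitones, spelled as a G → G
= G


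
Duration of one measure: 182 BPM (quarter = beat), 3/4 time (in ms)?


Let's work it out.
Quarter-note beat duration = 60000 / 182 ms
Beats per measure (3/4) = 3
One measure = 3 × 60000 / 182 = 180000 / 182 ms
= 989.0 ms


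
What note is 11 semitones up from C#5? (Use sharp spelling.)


Solution.
C#5: chromatic position 1 in octave 5 → absolute = 5×12 + 1 = 61
Transpose up 11: 61 + 11 = 72
72 = 6×12 + 0 → C in octave 6
Result = C6


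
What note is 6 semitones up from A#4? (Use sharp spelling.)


Let's work it out.
A#4: chromatic position 10 in octave 4 → absolute = 4×12 + 10 = 58
Transpose up 6: 58 + 6 = 64
64 = 5×12 + 4 → E in octave 5
Result = E5


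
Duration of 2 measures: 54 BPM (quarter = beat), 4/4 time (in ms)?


Step by step:
Quarter-note beat duration = 60000 / 54 ms
Beats per measure (4/4) = 4
One measure = 4 × 60000 / 54 = 240000 / 54 ms
2 measures = 2 × 240000 / 54 = 480000 / 54
= 8888.9 ms


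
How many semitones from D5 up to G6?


Let's work it out.
Absolute semitone position = octave×12 + chromatic position
D5: 5×12 + 2 = 62
G6: 6×12 + 7 = 79
Difference = 79 - 62 = 17
= 17 semitones


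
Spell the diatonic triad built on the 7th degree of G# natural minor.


Working:
G# natural minor scale: G# A# B C# D# E F#
Diatonic triad on degree 7 stacks scale notes 7, 2, 4: F# A# C#
F#→A# = 4 semitones; F#→C# = 7 semitones → major triad
= F# A# C# (major)


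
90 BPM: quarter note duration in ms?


Reasoning:
One quarter-note beat = 60000 / BPM = 60000 / 90 ms
Duration = 60000 / 90
= 666.7 ms


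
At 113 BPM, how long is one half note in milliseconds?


One quarter-note beat = 60000 / BPM = 60000 / 113 ms
Half note = 2 × quarter note
Duration = 2 × 60000 / 113 = 120000 / 113
= 1061.9 ms


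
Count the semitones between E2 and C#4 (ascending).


Solution.
Absolute semitone position = octave×12 + chromatic position
E2: 2×12 + 4 = 28
C#4: 4×12 + 1 = 49
Difference = 49 - 28 = 21
= 21 semitones


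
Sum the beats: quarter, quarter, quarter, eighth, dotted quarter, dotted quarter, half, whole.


Working:
Beat values:
  quarter = 1 beat
  quarter = 1 beat
  quarter = 1 beat
  eighth = 0.5 beats
  dotted quarter = 1.5 beats
  dotted quarter = 1.5 beats
  half = 2 beats
  whole = 4 beats
Sum = 1 + 1 + 1 + 0.5 + 1.5 + 1.5 + 2 + 4
= 12.5 beats


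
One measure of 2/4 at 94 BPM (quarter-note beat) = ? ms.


Step by step:
Quarter-note beat duration = 60000 / 94 ms
Beats per measure (2/4) = 2
One measure = 2 × 60000 / 94 = 120000 / 94 ms
= 1276.6 ms


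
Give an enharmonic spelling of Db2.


Enharmonic notes sound the same pitch but are spelled with different letter names
Db and C# name the same pitch class
= C#2


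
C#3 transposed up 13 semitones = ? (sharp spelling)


Step by step:
C#3: chromatic position 1 in octave 3 → absolute = 3×12 + 1 = 37
Transpose up 13: 37 + 13 = 50
50 = 4×12 + 2 → D in octave 4
Result = D4


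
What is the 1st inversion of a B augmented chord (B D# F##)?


Solution.
Root position: B D# F##
1st inversion: move root up an octave
Bass note: D#
Notes (bottom to top) = D# F## B


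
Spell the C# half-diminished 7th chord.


Half-diminished 7th chord = root + minor 3rd + diminished 5th + minor 7th
Seventh chords stack in thirds, so the letter names are C-E-G-B
Root: C#
Minor 3rd above C#: E
Diminished 5th above C#: G
Minor 7th above C#: B
Chord = C# E G B


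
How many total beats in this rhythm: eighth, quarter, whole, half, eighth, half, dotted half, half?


Beat values:
  eighth = 0.5 beats
  quarter = 1 beat
  whole = 4 beats
  half = 2 beats
  eighth = 0.5 beats
  half = 2 beats
  dotted half = 3 beats
  half = 2 beats
Sum = 0.5 + 1 + 4 + 2 + 0.5 + 2 + 3 + 2
= 15 beats


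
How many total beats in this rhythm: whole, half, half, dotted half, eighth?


Reasoning:
Beat values:
  whole = 4 beats
  half = 2 beats
  half = 2 beats
  dotted half = 3 beats
  eighth = 0.5 beats
Sum = 4 + 2 + 2 + 3 + 0.5
= 11.5 beats


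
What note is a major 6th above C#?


Working:
A 6th spans 6 letter names, so from C we land on A
A major 6th = 9 semitones above C#
Spell A at that pitch: A#
= A#


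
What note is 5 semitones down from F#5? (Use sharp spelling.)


F#5: chromatic position 6 in octave 5 → absolute = 5×12 + 6 = 66
Transpose down 5: 66 - 5 = 61
61 = 5×12 + 1 → C# in octave 5
Result = C#5


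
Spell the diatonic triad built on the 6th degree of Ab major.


Ab major scale: Ab Bb C Db Eb F G
Diatonic triad on degree 6 stacks scale notes 6, 1, 3: F Ab C
F→Ab = 3 semitones; F→C = 7 semitones → minor triad
= F Ab C (minor)


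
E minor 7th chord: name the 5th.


Let's work it out.
Minor 7th chord = root + minor 3rd + perfect 5th + minor 7th
Seventh chords stack in thirds, so the letter names are E-G-B-D
Root: E
Minor 3rd above E: G
Perfect 5th above E: B
Minor 7th above E: D
The 5th = B


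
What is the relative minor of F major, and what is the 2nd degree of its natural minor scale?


Let's work it out.
The relative minor shares the major's key signature and starts on its 6th degree
6th degree = a major 6th above the tonic; a major 6th above F is D
→ relative minor of F major is D minor
D natural minor scale: D E F G A Bb C
= D minor; 2nd degree = E


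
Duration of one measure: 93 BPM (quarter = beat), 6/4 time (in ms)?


Quarter-note beat duration = 60000 / 93 ms
Beats per measure (6/4) = 6
One measure = 6 × 60000 / 93 = 360000 / 93 ms
= 3871.0 ms


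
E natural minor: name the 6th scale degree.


Reasoning:
Natural minor scale pattern: W-H-W-W-H-W-W (2-1-2-2-1-2-2 semitones)
Starting from E:
  E + 2 semitones → F#
  F# + 1 semitone → G
  G + 2 semitones → A
  A + 2 semitones → B
  B + 1 semitone → C
  C + 2 semitones → D
  D + 2 semitones → E
Scale: E F# G A B C D
Degree 6 = C


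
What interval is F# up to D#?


Step by step:
Letter names: F → D spans 6 letter names → a 6th
Semitones: F# → D# = 9 half-steps
A 6th of 9 semitones is a major 6th
= major 6th


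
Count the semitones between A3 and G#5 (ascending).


Solution.
Absolute semitone position = octave×12 + chromatic position
A3: 3×12 + 9 = 45
G#5: 5×12 + 8 = 68
Difference = 68 - 45 = 23
= 23 semitones


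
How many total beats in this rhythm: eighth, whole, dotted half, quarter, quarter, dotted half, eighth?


Beat values:
  eighth = 0.5 beats
  whole = 4 beats
  dotted half = 3 beats
  quarter = 1 beat
  quarter = 1 beat
  dotted half = 3 beats
  eighth = 0.5 beats
Sum = 0.5 + 4 + 3 + 1 + 1 + 3 + 0.5
= 13 beats


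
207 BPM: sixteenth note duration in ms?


Step by step:
One quarter-note beat = 60000 / BPM = 60000 / 207 ms
Sixteenth note = 1/4 × quarter note
Duration = 1/4 × 60000 / 207 = 15000 / 207
= 72.5 ms


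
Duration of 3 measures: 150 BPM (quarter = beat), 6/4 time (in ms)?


Reasoning:
Quarter-note beat duration = 60000 / 150 ms
Beats per measure (6/4) = 6
One measure = 6 × 60000 / 150 = 360000 / 150 ms
3 measures = 3 × 360000 / 150 = 1080000 / 150
= 7200.0 ms


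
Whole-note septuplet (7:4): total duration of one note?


Step by step:
Septuplet: 7 notes occupy the space of 4 whole notes
Space = 4 × 4 = 16 beats
Each septuplet note = 16 / 7 = 16/7 beats
= 16/7 beats


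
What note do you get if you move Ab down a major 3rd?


Working:
major 3rd: 3 letter names, 4 semitones
Letter: A - 2 → F
Pitch: Ab - 4 semitones, spelled as an F → Fb
= Fb


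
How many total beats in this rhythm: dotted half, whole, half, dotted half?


Beat values:
  dotted half = 3 beats
  whole = 4 beats
  half = 2 beats
  dotted half = 3 beats
Sum = 3 + 4 + 2 + 3
= 12 beats


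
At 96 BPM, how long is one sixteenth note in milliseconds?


Working:
One quarter-note beat = 60000 / BPM = 60000 / 96 ms
Sixteenth note = 1/4 × quarter note
Duration = 1/4 × 60000 / 96 = 15000 / 96
= 156.2 ms


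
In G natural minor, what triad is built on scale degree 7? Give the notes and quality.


Let's work it out.
G natural minor scale: G A Bb C D Eb F
Diatonic triad on degree 7 stacks scale notes 7, 2, 4: F A C
F→A = 4 semitones; F→C = 7 semitones → major triad
= F A C (major)


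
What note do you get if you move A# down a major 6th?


major 6th: 6 letter names, 9 semitones
Letter: A - 5 → C
Pitch: A# - 9 semitones, spelled as a C → C#
= C#


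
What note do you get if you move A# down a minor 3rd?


Solution.
minor 3rd: 3 letter names, 3 semitones
Letter: A - 2 → F
Pitch: A# - 3 semitones, spelled as an F → F##
= F##


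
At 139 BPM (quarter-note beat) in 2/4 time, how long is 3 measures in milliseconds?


Step by step:
Quarter-note beat duration = 60000 / 139 ms
Beats per measure (2/4) = 2
One measure = 2 × 60000 / 139 = 120000 / 139 ms
3 measures = 3 × 120000 / 139 = 360000 / 139
= 2589.9 ms


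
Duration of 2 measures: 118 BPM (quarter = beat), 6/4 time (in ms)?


Let's work it out.
Quarter-note beat duration = 60000 / 118 ms
Beats per measure (6/4) = 6
One measure = 6 × 60000 / 118 = 360000 / 118 ms
2 measures = 2 × 360000 / 118 = 720000 / 118
= 6101.7 ms


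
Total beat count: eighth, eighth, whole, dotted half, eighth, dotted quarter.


Step by step:
Beat values:
  eighth = 0.5 beats
  eighth = 0.5 beats
  whole = 4 beats
  dotted half = 3 beats
  eighth = 0.5 beats
  dotted quarter = 1.5 beats
Sum = 0.5 + 0.5 + 4 + 3 + 0.5 + 1.5
= 10 beats


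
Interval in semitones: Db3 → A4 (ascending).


Solution.
Absolute semitone position = octave×12 + chromatic position
Db3: 3×12 + 1 = 37
A4: 4×12 + 9 = 57
Difference = 57 - 37 = 20
= 20 semitones


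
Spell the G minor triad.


Solution.
Minor triad = root + minor 3rd (3 semitones) + perfect 5th (7 semitones)
A triad on G stacks thirds, so the chord tones use letter names G-B-D
Root: G
Minor 3rd above G: Bb
Perfect 5th above G: D
Chord = G Bb D


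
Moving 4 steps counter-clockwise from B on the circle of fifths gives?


Each counter-clockwise step moves down a perfect 5th (= up a perfect 4th)
From B: B → E → A → D → G
= G


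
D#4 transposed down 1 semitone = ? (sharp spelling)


Working:
D#4: chromatic position 3 in octave 4 → absolute = 4×12 + 3 = 51
Transpose down 1: 51 - 1 = 50
50 = 4×12 + 2 → D in octave 4
Result = D4


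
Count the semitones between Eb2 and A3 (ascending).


Working:
Absolute semitone position = octave×12 + chromatic position
Eb2: 2×12 + 3 = 27
A3: 3×12 + 9 = 45
Difference = 45 - 27 = 18
= 18 semitones


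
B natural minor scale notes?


Natural minor scale pattern: W-H-W-W-H-W-W (2-1-2-2-1-2-2 semitones)
Starting from B:
  B + 2 semitones → C#
  C# + 1 semitone → D
  D + 2 semitones → E
  E + 2 semitones → F#
  F# + 1 semitone → G
  G + 2 semitones → A
  A + 2 semitones → B
Scale = B C# D E F# G A


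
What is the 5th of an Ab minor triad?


Minor triad = root + minor 3rd (3 semitones) + perfect 5th (7 semitones)
A triad on Ab stacks thirds, so the chord tones use letter names A-C-E
Root: Ab
Minor 3rd above Ab: Cb
Perfect 5th above Ab: Eb
The 5th = Eb


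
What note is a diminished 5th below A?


Working:
A 5th spans 5 letter names, so from A we land on D
A diminished 5th = 6 semitones below A
Spell D at that pitch: D#
= D#


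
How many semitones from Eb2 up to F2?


Working:
Absolute semitone position = octave×12 + chromatic position
Eb2: 2×12 + 3 = 27
F2: 2×12 + 5 = 29
Difference = 29 - 27 = 2
= 2 semitones


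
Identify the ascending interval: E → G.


Working:
Letter names: E → G spans 3 letter names → a 3rd
Semitones: E → G = 3 half-steps
A 3rd of 3 semitones is a minor 3rd
= minor 3rd


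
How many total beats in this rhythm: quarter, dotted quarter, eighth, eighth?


Solution.
Beat values:
  quarter = 1 beat
  dotted quarter = 1.5 beats
  eighth = 0.5 beats
  eighth = 0.5 beats
Sum = 1 + 1.5 + 0.5 + 0.5
= 3.5 beats


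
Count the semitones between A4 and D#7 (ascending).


Absolute semitone position = octave×12 + chromatic position
A4: 4×12 + 9 = 57
D#7: 7×12 + 3 = 87
Difference = 87 - 57 = 30
= 30 semitones


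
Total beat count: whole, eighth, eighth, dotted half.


Working:
Beat values:
  whole = 4 beats
  eighth = 0.5 beats
  eighth = 0.5 beats
  dotted half = 3 beats
Sum = 4 + 0.5 + 0.5 + 3
= 8 beats


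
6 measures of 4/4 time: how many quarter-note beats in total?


Reasoning:
Time signature 4/4: the bottom number 4 means the quarter note gets one count
The top number 4 means 4 quarter-note beats per measure
Total = 4 × 6 measures
= 24 quarter-note beats


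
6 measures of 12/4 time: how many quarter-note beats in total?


Step by step:
Time signature 12/4: the bottom number 4 means the quarter note gets one count
The top number 12 means 12 quarter-note beats per measure
Total = 12 × 6 measures
= 72 quarter-note beats


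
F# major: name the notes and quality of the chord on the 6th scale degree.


F# major scale: F# G# A# B C# D# E#
Diatonic triad on degree 6 stacks scale notes 6, 1, 3: D# F# A#
D#→F# = 3 semitones; D#→A# = 7 semitones → minor triad
= D# F# A# (minor)


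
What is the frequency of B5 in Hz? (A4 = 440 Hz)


Step by step:
f = 440 × 2^(n/12) where n = semitones from A4
B5: 14 semitones from A4
f = 440 × 2^(14/12)
f = 987.77 Hz


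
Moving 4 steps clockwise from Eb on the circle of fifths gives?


Solution.
Each clockwise step on the circle of fifths moves up a perfect 5th
From Eb: Eb → Bb → F → C → G
= G


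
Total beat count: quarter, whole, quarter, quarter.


Beat values:
  quarter = 1 beat
  whole = 4 beats
  quarter = 1 beat
  quarter = 1 beat
Sum = 1 + 4 + 1 + 1
= 7 beats


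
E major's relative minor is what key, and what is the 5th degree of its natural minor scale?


Reasoning:
The relative minor shares the major's key signature and starts on its 6th degree
6th degree = a major 6th above the tonic; a major 6th above E is C#
→ relative minor of E major is C# minor
C# natural minor scale: C# D# E F# G# A B
= C# minor; 5th degree = G#


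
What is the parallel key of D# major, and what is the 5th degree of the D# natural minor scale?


Parallel keys share the same tonic but differ in mode
D# major → parallel is D# minor
D# natural minor scale: D# E# F# G# A# B C#
= D# minor; 5th degree = A#


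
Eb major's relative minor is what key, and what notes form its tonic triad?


The relative minor shares the major's key signature and starts on its 6th degree
6th degree = a major 6th above the tonic; a major 6th above Eb is C
→ relative minor of Eb major is C minor
Tonic triad of C minor = root + minor 3rd + perfect 5th = C Eb G
= C minor; triad = C Eb G


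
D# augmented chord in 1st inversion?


Working:
Root position: D# F## A##
1st inversion: move root up an octave
Bass note: F##
Notes (bottom to top) = F## A## D#


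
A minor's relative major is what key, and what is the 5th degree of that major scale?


Working:
The relative major shares the key signature and is a minor 3rd above the minor tonic
A minor 3rd above A is C
→ relative major of A minor is C major
C major scale: C D E F G A B
= C major; 5th degree = G


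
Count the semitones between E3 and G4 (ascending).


Absolute semitone position = octave×12 + chromatic position
E3: 3×12 + 4 = 40
G4: 4×12 + 7 = 55
Difference = 55 - 40 = 15
= 15 semitones


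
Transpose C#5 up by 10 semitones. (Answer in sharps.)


Step by step:
C#5: chromatic position 1 in octave 5 → absolute = 5×12 + 1 = 61
Transpose up 10: 61 + 10 = 71
71 = 5×12 + 11 → B in octave 5
Result = B5


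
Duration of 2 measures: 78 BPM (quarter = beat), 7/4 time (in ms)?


Solution.
Quarter-note beat duration = 60000 / 78 ms
Beats per measure (7/4) = 7
One measure = 7 × 60000 / 78 = 420000 / 78 ms
2 measures = 2 × 420000 / 78 = 840000 / 78
= 10769.2 ms


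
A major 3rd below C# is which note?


Step by step:
A 3rd spans 3 letter names, so from C we land on A
A major 3rd = 4 semitones below C#
Spell A at that pitch: A
= A


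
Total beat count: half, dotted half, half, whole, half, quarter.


Working:
Beat values:
  half = 2 beats
  dotted half = 3 beats
  half = 2 beats
  whole = 4 beats
  half = 2 beats
  quarter = 1 beat
Sum = 2 + 3 + 2 + 4 + 2 + 1
= 14 beats


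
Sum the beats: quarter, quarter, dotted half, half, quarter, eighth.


Beat values:
  quarter = 1 beat
  quarter = 1 beat
  dotted half = 3 beats
  half = 2 beats
  quarter = 1 beat
  eighth = 0.5 beats
Sum = 1 + 1 + 3 + 2 + 1 + 0.5
= 8.5 beats


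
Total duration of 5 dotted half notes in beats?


Solution.
Base half note = 2 beats
Dot 1 adds half the previous value: +1
One dotted half = 2 + 1 = 3
5 of them = 5 × 3 = 15
= 15 beats


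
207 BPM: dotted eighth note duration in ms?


Working:
One quarter-note beat = 60000 / BPM = 60000 / 207 ms
Dotted eighth note = 3/4 × quarter note
Duration = 3/4 × 60000 / 207 = 45000 / 207
= 217.4 ms


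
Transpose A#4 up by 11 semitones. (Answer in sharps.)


Working:
A#4: chromatic position 10 in octave 4 → absolute = 4×12 + 10 = 58
Transpose up 11: 58 + 11 = 69
69 = 5×12 + 9 → A in octave 5
Result = A5


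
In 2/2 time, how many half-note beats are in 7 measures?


Reasoning:
Time signature 2/2: the bottom number 2 means the half note gets one count
The top number 2 means 2 half-note beats per measure
Total = 2 × 7 measures
= 14 half-note beats


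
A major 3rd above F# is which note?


Working:
A 3rd spans 3 letter names, so from F we land on A
A major 3rd = 4 semitones above F#
Spell A at that pitch: A#
= A#


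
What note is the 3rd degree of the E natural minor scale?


Solution.
Natural minor scale pattern: W-H-W-W-H-W-W (2-1-2-2-1-2-2 semitones)
Starting from E:
  E + 2 semitones → F#
  F# + 1 semitone → G
  G + 2 semitones → A
  A + 2 semitones → B
  B + 1 semitone → C
  C + 2 semitones → D
  D + 2 semitones → E
Scale: E F# G A B C D
Degree 3 = G


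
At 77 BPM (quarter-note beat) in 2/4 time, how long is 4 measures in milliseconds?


Solution.
Quarter-note beat duration = 60000 / 77 ms
Beats per measure (2/4) = 2
One measure = 2 × 60000 / 77 = 120000 / 77 ms
4 measures = 4 × 120000 / 77 = 480000 / 77
= 6233.8 ms


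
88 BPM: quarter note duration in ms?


One quarter-note beat = 60000 / BPM = 60000 / 88 ms
Duration = 60000 / 88
= 681.8 ms


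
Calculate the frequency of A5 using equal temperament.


Let's work it out.
f = 440 × 2^(n/12) where n = semitones from A4
A5: 12 semitones from A4
f = 440 × 2^(12/12)
f = 880.00 Hz


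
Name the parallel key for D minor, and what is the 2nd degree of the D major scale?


Parallel keys share the same tonic but differ in mode
D minor → parallel is D major
D major scale: D E F# G A B C#
= D major; 2nd degree = E


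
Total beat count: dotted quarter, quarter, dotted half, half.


Working:
Beat values:
  dotted quarter = 1.5 beats
  quarter = 1 beat
  dotted half = 3 beats
  half = 2 beats
Sum = 1.5 + 1 + 3 + 2
= 7.5 beats


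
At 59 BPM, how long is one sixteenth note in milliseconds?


One quarter-note beat = 60000 / BPM = 60000 / 59 ms
Sixteenth note = 1/4 × quarter note
Duration = 1/4 × 60000 / 59 = 15000 / 59
= 254.2 ms


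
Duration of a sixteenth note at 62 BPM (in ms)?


Step by step:
One quarter-note beat = 60000 / BPM = 60000 / 62 ms
Sixteenth note = 1/4 × quarter note
Duration = 1/4 × 60000 / 62 = 15000 / 62
= 241.9 ms


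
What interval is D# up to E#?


Working:
Letter names: D → E spans 2 letter names → a 2nd
Semitones: D# → E# = 2 half-steps
A 2nd of 2 semitones is a major 2nd
= major 2nd


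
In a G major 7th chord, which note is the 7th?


Step by step:
Major 7th chord = root + major 3rd + perfect 5th + major 7th
Seventh chords stack in thirds, so the letter names are G-B-D-F
Root: G
Major 3rd above G: B
Perfect 5th above G: D
Major 7th above G: F#
The 7th = F#


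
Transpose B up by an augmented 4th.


Working:
augmented 4th: 4 letter names, 6 semitones
Letter: B + 3 → E
Pitch: B + 6 semitones, spelled as an E → E#
= E#


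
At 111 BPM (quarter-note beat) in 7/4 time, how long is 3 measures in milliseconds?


Quarter-note beat duration = 60000 / 111 ms
Beats per measure (7/4) = 7
One measure = 7 × 60000 / 111 = 420000 / 111 ms
3 measures = 3 × 420000 / 111 = 1260000 / 111
= 11351.4 ms


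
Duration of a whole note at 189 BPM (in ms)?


Let's work it out.
One quarter-note beat = 60000 / BPM = 60000 / 189 ms
Whole note = 4 × quarter note
Duration = 4 × 60000 / 189 = 240000 / 189
= 1269.8 ms


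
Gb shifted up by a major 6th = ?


Solution.
major 6th: 6 letter names, 9 semitones
Letter: G + 5 → E
Pitch: Gb + 9 semitones, spelled as an E → Eb
= Eb


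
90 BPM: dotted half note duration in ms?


Working:
One quarter-note beat = 60000 / BPM = 60000 / 90 ms
Dotted half note = 3 × quarter note
Duration = 3 × 60000 / 90 = 180000 / 90
= 2000.0 ms


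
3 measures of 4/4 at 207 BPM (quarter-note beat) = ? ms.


Step by step:
Quarter-note beat duration = 60000 / 207 ms
Beats per measure (4/4) = 4
One measure = 4 × 60000 / 207 = 240000 / 207 ms
3 measures = 3 × 240000 / 207 = 720000 / 207
= 3478.3 ms


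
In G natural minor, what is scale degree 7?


Working:
Natural minor scale pattern: W-H-W-W-H-W-W (2-1-2-2-1-2-2 semitones)
Starting from G:
  G + 2 semitones → A
  A + 1 semitone → Bb
  Bb + 2 semitones → C
  C + 2 semitones → D
  D + 1 semitone → Eb
  Eb + 2 semitones → F
  F + 2 semitones → G
Scale: G A Bb C D Eb F
Degree 7 = F


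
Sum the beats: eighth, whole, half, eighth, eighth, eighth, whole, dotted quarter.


Solution.
Beat values:
  eighth = 0.5 beats
  whole = 4 beats
  half = 2 beats
  eighth = 0.5 beats
  eighth = 0.5 beats
  eighth = 0.5 beats
  whole = 4 beats
  dotted quarter = 1.5 beats
Sum = 0.5 + 4 + 2 + 0.5 + 0.5 + 0.5 + 4 + 1.5
= 13.5 beats


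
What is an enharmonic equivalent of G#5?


Solution.
Enharmonic notes sound the same pitch but are spelled with different letter names
G# and Ab name the same pitch class
= Ab5


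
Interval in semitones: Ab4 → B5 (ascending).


Solution.
Absolute semitone position = octave×12 + chromatic position
Ab4: 4×12 + 8 = 56
B5: 5×12 + 11 = 71
Difference = 71 - 56 = 15
= 15 semitones


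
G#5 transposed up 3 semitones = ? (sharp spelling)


G#5: chromatic position 8 in octave 5 → absolute = 5×12 + 8 = 68
Transpose up 3: 68 + 3 = 71
71 = 5×12 + 11 → B in octave 5
Result = B5


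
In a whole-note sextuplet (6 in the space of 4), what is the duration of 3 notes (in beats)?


Sextuplet: 6 notes occupy the space of 4 whole notes
Space = 4 × 4 = 16 beats
Each sextuplet note = 16 / 6 = 8/3 beats
3 notes = 3 × 8/3 = 8
= 8 beats
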